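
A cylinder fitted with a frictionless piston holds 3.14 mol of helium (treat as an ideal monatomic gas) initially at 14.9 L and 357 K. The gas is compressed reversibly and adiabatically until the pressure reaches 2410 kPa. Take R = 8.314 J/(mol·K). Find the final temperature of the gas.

612 K

P₁ = nRT₁/V₁ = 3.14×8.314×357/14.9 = 625 kPa.
Adiabatic: T₂/T₁ = (P₂/P₁)^((γ−1)/γ) ⇒ T₂ = 357×(3.85)^0.400 = 612 K; V₂ = 6.63 L.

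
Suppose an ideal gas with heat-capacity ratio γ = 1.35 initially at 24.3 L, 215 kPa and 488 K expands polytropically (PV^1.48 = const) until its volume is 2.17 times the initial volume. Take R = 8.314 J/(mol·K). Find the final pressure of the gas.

Polytropic n=1.48: T₂ = T₁(V₁/V₂)^(n−1) = 488×(0.461)^0.48 = 336 K; P₂ = P₁(V₁/V₂)^n = 68.3 kPa.

68.3 kPa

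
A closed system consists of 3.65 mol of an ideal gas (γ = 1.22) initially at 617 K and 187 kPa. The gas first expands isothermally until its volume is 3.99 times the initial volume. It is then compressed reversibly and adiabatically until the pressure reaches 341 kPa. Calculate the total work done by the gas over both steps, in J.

-10700 J

V₁ = nRT₁/P₁ = 3.65×8.314×617/187 = 100 L.
Step 1 — Isothermal: T stays 617 K; PV = const ⇒ V₂ = 400 L, P₂ = 46.9 kPa.
ΔU = 0 (ideal gas, T constant).
W = nRT ln(V₂/V₁) = 3.65×8.314×617×ln(3.99) = 25900 J.
Q = ΔU + W = 25900 J.
State after step 1: P = 46.9 kPa, V = 400 L, T = 617 K.
Step 2 — Adiabatic: T₂/T₁ = (P₂/P₁)^((γ−1)/γ) ⇒ T₂ = 617×(7.28)^0.180 = 882 K; V₂ = 78.5 L.
ΔU = nCvΔT = 3.65×37.8×(882−617) = 36600 J.
Q = 0 for an adiabatic process, so W = −ΔU = -36600 J.
Net over both steps: W = -10700 J, Q = 25900 J, ΔU = 36600 J.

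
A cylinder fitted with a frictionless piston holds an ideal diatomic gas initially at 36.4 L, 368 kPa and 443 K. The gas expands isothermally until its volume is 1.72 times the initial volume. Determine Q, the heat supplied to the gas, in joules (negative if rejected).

n = P₁V₁/(RT₁) = 368×36.4/(8.314×443) = 3.64 mol.
Isothermal: T stays 443 K; PV = const ⇒ V₂ = 62.6 L, P₂ = 214 kPa.
ΔU = 0 (ideal gas, T constant).
W = nRT ln(V₂/V₁) = 3.64×8.314×443×ln(1.72) = 7260 J.
Q = ΔU + W = 7260 J.

7260 J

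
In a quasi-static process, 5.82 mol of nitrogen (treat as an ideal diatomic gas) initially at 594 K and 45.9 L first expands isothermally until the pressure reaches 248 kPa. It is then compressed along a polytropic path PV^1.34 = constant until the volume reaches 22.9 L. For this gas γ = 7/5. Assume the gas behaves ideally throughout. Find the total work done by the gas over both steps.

P₁ = nRT₁/V₁ = 5.82×8.314×594/45.9 = 626 kPa.
Step 1 — Isothermal: T stays 594 K; PV = const ⇒ V₂ = 116 L, P₂ = 248 kPa.
ΔU = 0 (ideal gas, T constant).
W = nRT ln(V₂/V₁) = 5.82×8.314×594×ln(2.52) = 26600 J.
Q = ΔU + W = 26600 J.
State after step 1: P = 248 kPa, V = 116 L, T = 594 K.
Step 2 — Polytropic n=1.34: T₂ = T₁(V₁/V₂)^(n−1) = 594×(5.06)^0.34 = 1030 K; P₂ = P₁(V₁/V₂)^n = 2180 kPa.
W = (P₁V₁−P₂V₂)/(n−1) = (248×116−2180×22.9)/0.34 = -62200 J.
ΔU = nCvΔT = 5.82×20.8×(1030−594) = 52900 J.
Q = ΔU + W = -9330 J.
Net over both steps: W = -35600 J, Q = 17300 J, ΔU = 52900 J.

-35600 J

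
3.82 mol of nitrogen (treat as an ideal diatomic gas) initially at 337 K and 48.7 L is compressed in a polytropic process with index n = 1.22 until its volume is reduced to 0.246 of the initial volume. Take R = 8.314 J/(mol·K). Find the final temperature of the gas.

P₁ = nRT₁/V₁ = 3.82×8.314×337/48.7 = 220 kPa.
Polytropic n=1.22: T₂ = T₁(V₁/V₂)^(n−1) = 337×(4.07)^0.22 = 459 K; P₂ = P₁(V₁/V₂)^n = 1220 kPa.

459 K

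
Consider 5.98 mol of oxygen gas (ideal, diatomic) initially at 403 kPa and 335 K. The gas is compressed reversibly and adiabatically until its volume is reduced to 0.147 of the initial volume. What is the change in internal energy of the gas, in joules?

48000 J

V₁ = nRT₁/P₁ = 5.98×8.314×335/403 = 41.3 L.
Adiabatic: TV^(γ−1) = const ⇒ T₂ = 335×(6.80)^0.400 = 721 K; PV^γ = const ⇒ P₂ = 5900 kPa.
For an ideal gas ΔU = nCvΔT with Cv = (5/2)R = 20.8 J/(mol·K).
ΔU = 5.98×20.8×(721−335) = 48000 J.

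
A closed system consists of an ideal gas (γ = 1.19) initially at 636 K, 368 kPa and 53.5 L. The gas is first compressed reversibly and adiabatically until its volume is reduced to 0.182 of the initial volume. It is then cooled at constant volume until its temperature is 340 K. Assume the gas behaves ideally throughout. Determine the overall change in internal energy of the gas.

n = P₁V₁/(RT₁) = 368×53.5/(8.314×636) = 3.72 mol.
Step 1 — Adiabatic: TV^(γ−1) = const ⇒ T₂ = 636×(5.49)^0.190 = 879 K; PV^γ = const ⇒ P₂ = 2790 kPa.
ΔU = nCvΔT = 3.72×43.8×(879−636) = 39600 J.
Q = 0 for an adiabatic process, so W = −ΔU = -39600 J.
State after step 1: P = 2790 kPa, V = 9.74 L, T = 879 K.
Step 2 — Isochoric: V stays 9.74 L; P/T = const ⇒ T₂ = 340 K, P₂ = 1080 kPa.
W = 0 (no volume change).
ΔU = nCvΔT = 3.72×43.8×(340−879) = -87800 J.
Q = ΔU = -87800 J.
Net over both steps: W = -39600 J, Q = -87800 J, ΔU = -48200 J.

-48200 J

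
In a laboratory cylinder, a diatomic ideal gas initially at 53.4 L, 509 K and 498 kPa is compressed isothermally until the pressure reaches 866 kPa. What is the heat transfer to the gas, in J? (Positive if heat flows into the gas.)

n = P₁V₁/(RT₁) = 498×53.4/(8.314×509) = 6.28 mol.
Isothermal: T stays 509 K; PV = const ⇒ V₂ = 30.7 L, P₂ = 866 kPa.
ΔU = 0 (ideal gas, T constant).
W = nRT ln(V₂/V₁) = 6.28×8.314×509×ln(0.575) = -14700 J.
Q = ΔU + W = -14700 J.

-14700 J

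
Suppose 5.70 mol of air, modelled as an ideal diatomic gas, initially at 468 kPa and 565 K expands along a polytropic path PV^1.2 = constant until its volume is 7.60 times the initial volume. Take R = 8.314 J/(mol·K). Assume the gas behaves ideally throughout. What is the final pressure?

41.0 kPa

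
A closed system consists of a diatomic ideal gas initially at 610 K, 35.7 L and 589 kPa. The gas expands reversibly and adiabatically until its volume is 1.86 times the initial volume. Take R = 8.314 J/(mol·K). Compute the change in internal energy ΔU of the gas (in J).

-11600 J

n = P₁V₁/(RT₁) = 589×35.7/(8.314×610) = 4.15 mol.
Adiabatic: TV^(γ−1) = const ⇒ T₂ = 610×(0.538)^0.400 = 476 K; PV^γ = const ⇒ P₂ = 247 kPa.
For an ideal gas ΔU = nCvΔT with Cv = (5/2)R = 20.8 J/(mol·K).
ΔU = 4.15×20.8×(476−610) = -11600 J.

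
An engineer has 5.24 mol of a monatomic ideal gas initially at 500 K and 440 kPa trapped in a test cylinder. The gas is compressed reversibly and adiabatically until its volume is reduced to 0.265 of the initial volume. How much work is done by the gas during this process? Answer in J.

V₁ = nRT₁/P₁ = 5.24×8.314×500/440 = 49.5 L.
Adiabatic: TV^(γ−1) = const ⇒ T₂ = 500×(3.77)^0.667 = 1210 K; PV^γ = const ⇒ P₂ = 4020 kPa.
ΔU = nCvΔT = 5.24×12.5×(1210−500) = 46500 J.
Q = 0 for an adiabatic process, so W = −ΔU = -46500 J.

-46500 J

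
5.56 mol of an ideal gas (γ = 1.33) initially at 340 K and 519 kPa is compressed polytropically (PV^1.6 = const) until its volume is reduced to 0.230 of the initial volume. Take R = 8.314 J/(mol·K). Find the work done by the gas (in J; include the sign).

-37100 J

V₁ = nRT₁/P₁ = 5.56×8.314×340/519 = 30.3 L.
Polytropic n=1.6: T₂ = T₁(V₁/V₂)^(n−1) = 340×(4.35)^0.60 = 821 K; P₂ = P₁(V₁/V₂)^n = 5450 kPa.
W = (P₁V₁−P₂V₂)/(n−1) = (519×30.3−5450×6.97)/0.60 = -37100 J.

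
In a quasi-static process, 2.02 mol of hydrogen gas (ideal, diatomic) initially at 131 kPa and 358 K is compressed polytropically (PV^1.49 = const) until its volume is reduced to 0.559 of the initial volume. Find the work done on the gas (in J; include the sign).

V₁ = nRT₁/P₁ = 2.02×8.314×358/131 = 45.9 L.
Polytropic n=1.49: T₂ = T₁(V₁/V₂)^(n−1) = 358×(1.79)^0.49 = 476 K; P₂ = P₁(V₁/V₂)^n = 312 kPa.
W = (P₁V₁−P₂V₂)/(n−1) = (131×45.9−312×25.7)/0.49 = -4050 J.
Work done on the gas = −W_by = 4050 J.

4050 J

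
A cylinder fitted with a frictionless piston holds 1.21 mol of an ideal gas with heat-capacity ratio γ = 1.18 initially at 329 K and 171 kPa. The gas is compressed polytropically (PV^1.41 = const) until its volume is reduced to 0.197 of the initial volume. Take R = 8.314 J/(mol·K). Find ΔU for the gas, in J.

17400 J

V₁ = nRT₁/P₁ = 1.21×8.314×329/171 = 19.4 L.
Polytropic n=1.41: T₂ = T₁(V₁/V₂)^(n−1) = 329×(5.08)^0.41 = 640 K; P₂ = P₁(V₁/V₂)^n = 1690 kPa.
For an ideal gas ΔU = nCvΔT with Cv = R/(γ−1) = 46.2 J/(mol·K).
ΔU = 1.21×46.2×(640−329) = 17400 J.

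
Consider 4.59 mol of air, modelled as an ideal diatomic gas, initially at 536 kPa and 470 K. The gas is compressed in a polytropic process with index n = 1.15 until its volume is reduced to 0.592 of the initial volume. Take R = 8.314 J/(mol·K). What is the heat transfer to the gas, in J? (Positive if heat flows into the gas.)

V₁ = nRT₁/P₁ = 4.59×8.314×470/536 = 33.5 L.
Polytropic n=1.15: T₂ = T₁(V₁/V₂)^(n−1) = 470×(1.69)^0.15 = 508 K; P₂ = P₁(V₁/V₂)^n = 979 kPa.
W = (P₁V₁−P₂V₂)/(n−1) = (536×33.5−979×19.8)/0.15 = -9780 J.
ΔU = nCvΔT = 4.59×20.8×(508−470) = 3670 J.
Q = ΔU + W = -6110 J.

-6110 J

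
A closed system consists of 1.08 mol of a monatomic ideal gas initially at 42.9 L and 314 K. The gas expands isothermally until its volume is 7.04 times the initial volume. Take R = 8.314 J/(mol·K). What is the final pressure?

9.34 kPa

P₁ = nRT₁/V₁ = 1.08×8.314×314/42.9 = 65.7 kPa.
Isothermal: T stays 314 K; PV = const ⇒ V₂ = 302 L, P₂ = 9.34 kPa.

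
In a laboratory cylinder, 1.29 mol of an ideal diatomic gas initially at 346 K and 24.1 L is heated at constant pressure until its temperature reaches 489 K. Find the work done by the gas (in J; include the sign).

1530 J

P₁ = nRT₁/V₁ = 1.29×8.314×346/24.1 = 154 kPa.
Isobaric: P stays 154 kPa; V/T = const ⇒ T₂ = 489 K, V₂ = 34.1 L.
W = PΔV = 154×(34.1−24.1) kPa·L = 1530 J.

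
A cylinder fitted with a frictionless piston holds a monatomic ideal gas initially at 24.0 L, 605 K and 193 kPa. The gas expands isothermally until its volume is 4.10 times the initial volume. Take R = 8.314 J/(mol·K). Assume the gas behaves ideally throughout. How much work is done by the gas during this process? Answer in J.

n = P₁V₁/(RT₁) = 193×24.0/(8.314×605) = 0.921 mol.
Isothermal: T stays 605 K; PV = const ⇒ V₂ = 98.4 L, P₂ = 47.1 kPa.
W = nRT ln(V₂/V₁) = 0.921×8.314×605×ln(4.10) = 6540 J.

6540 J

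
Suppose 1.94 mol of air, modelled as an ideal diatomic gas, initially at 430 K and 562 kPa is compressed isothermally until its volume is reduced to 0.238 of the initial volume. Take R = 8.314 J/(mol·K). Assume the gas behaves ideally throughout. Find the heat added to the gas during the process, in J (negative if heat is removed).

-9960 J

V₁ = nRT₁/P₁ = 1.94×8.314×430/562 = 12.3 L.
Isothermal: T stays 430 K; PV = const ⇒ V₂ = 2.94 L, P₂ = 2360 kPa.
ΔU = 0 (ideal gas, T constant).
W = nRT ln(V₂/V₁) = 1.94×8.314×430×ln(0.238) = -9960 J.
Q = ΔU + W = -9960 J.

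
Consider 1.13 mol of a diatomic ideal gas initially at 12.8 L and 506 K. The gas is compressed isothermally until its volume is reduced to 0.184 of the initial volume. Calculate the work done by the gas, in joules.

P₁ = nRT₁/V₁ = 1.13×8.314×506/12.8 = 371 kPa.
Isothermal: T stays 506 K; PV = const ⇒ V₂ = 2.36 L, P₂ = 2020 kPa.
W = nRT ln(V₂/V₁) = 1.13×8.314×506×ln(0.184) = -8050 J.

-8050 J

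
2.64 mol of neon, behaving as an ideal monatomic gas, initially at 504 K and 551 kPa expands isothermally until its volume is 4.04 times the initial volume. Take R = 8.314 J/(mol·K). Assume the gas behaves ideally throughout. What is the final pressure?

136 kPa

V₁ = nRT₁/P₁ = 2.64×8.314×504/551 = 20.1 L.
Isothermal: T stays 504 K; PV = const ⇒ V₂ = 81.1 L, P₂ = 136 kPa.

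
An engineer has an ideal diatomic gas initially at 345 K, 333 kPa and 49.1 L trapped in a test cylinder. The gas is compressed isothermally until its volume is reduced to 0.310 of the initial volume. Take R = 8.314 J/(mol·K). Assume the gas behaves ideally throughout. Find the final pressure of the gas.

1070 kPa

Isothermal: T stays 345 K; PV = const ⇒ V₂ = 15.2 L, P₂ = 1070 kPa.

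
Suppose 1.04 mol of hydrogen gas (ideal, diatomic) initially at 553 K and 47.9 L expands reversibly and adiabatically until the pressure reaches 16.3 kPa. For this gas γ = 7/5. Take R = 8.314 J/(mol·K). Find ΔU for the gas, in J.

-4830 J

P₁ = nRT₁/V₁ = 1.04×8.314×553/47.9 = 99.8 kPa.
Adiabatic: T₂/T₁ = (P₂/P₁)^((γ−1)/γ) ⇒ T₂ = 553×(0.163)^0.286 = 329 K; V₂ = 175 L.
For an ideal gas ΔU = nCvΔT with Cv = (5/2)R = 20.8 J/(mol·K).
ΔU = 1.04×20.8×(329−553) = -4830 J.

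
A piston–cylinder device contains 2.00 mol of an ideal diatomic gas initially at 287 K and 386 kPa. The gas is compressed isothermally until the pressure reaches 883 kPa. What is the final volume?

V₁ = nRT₁/P₁ = 2.00×8.314×287/386 = 12.4 L.
Isothermal: T stays 287 K; PV = const ⇒ V₂ = 5.40 L, P₂ = 883 kPa.

5.40 L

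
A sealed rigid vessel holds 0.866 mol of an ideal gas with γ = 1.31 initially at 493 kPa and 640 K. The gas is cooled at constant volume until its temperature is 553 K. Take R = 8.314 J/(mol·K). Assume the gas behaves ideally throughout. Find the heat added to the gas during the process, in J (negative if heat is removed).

-2020 J

V₁ = nRT₁/P₁ = 0.866×8.314×640/493 = 9.35 L.
Isochoric: V stays 9.35 L; P/T = const ⇒ T₂ = 553 K, P₂ = 426 kPa.
W = 0 (no volume change).
ΔU = nCvΔT = 0.866×26.8×(553−640) = -2020 J.
Q = ΔU = -2020 J.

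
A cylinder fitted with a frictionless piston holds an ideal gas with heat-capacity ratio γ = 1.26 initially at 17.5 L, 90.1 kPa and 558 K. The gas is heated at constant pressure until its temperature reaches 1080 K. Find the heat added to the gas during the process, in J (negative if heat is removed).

7150 J

n = P₁V₁/(RT₁) = 90.1×17.5/(8.314×558) = 0.340 mol.
Isobaric: P stays 90.1 kPa; V/T = const ⇒ T₂ = 1080 K, V₂ = 33.9 L.
W = PΔV = 90.1×(33.9−17.5) kPa·L = 1480 J.
ΔU = nCvΔT = 0.340×32.0×(1080−558) = 5670 J.
Q = ΔU + W = nCpΔT = 7150 J.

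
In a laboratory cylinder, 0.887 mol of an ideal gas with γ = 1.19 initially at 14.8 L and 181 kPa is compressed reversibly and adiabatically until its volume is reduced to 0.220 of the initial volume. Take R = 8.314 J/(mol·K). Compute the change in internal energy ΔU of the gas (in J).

4700 J

T₁ = P₁V₁/(nR) = 181×14.8/(0.887×8.314) = 363 K.
Adiabatic: TV^(γ−1) = const ⇒ T₂ = 363×(4.55)^0.190 = 484 K; PV^γ = const ⇒ P₂ = 1100 kPa.
For an ideal gas ΔU = nCvΔT with Cv = R/(γ−1) = 43.8 J/(mol·K).
ΔU = 0.887×43.8×(484−363) = 4700 J.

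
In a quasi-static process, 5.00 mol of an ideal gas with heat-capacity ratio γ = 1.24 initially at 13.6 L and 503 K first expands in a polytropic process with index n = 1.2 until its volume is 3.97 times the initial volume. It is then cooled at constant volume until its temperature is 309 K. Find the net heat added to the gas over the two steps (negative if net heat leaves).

-8410 J

P₁ = nRT₁/V₁ = 5.00×8.314×503/13.6 = 1540 kPa.
Step 1 — Polytropic n=1.2: T₂ = T₁(V₁/V₂)^(n−1) = 503×(0.252)^0.20 = 382 K; P₂ = P₁(V₁/V₂)^n = 294 kPa.
W = (P₁V₁−P₂V₂)/(n−1) = (1540×13.6−294×54.0)/0.20 = 25200 J.
ΔU = nCvΔT = 5.00×34.6×(382−503) = -21000 J.
Q = ΔU + W = 4200 J.
State after step 1: P = 294 kPa, V = 54.0 L, T = 382 K.
Step 2 — Isochoric: V stays 54.0 L; P/T = const ⇒ T₂ = 309 K, P₂ = 238 kPa.
W = 0 (no volume change).
ΔU = nCvΔT = 5.00×34.6×(309−382) = -12600 J.
Q = ΔU = -12600 J.
Net over both steps: W = 25200 J, Q = -8410 J, ΔU = -33600 J.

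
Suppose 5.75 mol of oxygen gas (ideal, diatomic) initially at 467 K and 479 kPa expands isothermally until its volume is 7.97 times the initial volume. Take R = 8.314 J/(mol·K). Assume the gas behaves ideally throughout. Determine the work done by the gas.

46300 J

V₁ = nRT₁/P₁ = 5.75×8.314×467/479 = 46.6 L.
Isothermal: T stays 467 K; PV = const ⇒ V₂ = 371 L, P₂ = 60.1 kPa.
W = nRT ln(V₂/V₁) = 5.75×8.314×467×ln(7.97) = 46300 J.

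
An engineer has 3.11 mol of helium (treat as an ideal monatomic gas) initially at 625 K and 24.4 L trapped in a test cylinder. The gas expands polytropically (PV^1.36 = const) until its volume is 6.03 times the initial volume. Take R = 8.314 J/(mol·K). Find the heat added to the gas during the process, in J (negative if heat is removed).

P₁ = nRT₁/V₁ = 3.11×8.314×625/24.4 = 662 kPa.
Polytropic n=1.36: T₂ = T₁(V₁/V₂)^(n−1) = 625×(0.166)^0.36 = 327 K; P₂ = P₁(V₁/V₂)^n = 57.5 kPa.
W = (P₁V₁−P₂V₂)/(n−1) = (662×24.4−57.5×147)/0.36 = 21400 J.
ΔU = nCvΔT = 3.11×12.5×(327−625) = -11500 J.
Q = ΔU + W = 9840 J.

9840 J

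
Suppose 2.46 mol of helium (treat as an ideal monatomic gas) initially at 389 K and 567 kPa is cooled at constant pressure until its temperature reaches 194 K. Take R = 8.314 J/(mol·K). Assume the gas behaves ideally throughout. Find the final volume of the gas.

7.00 L

V₁ = nRT₁/P₁ = 2.46×8.314×389/567 = 14.0 L.
Isobaric: P stays 567 kPa; V/T = const ⇒ T₂ = 194 K, V₂ = 7.00 L.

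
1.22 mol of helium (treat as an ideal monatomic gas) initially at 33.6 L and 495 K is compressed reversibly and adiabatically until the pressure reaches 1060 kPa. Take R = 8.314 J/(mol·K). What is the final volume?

P₁ = nRT₁/V₁ = 1.22×8.314×495/33.6 = 149 kPa.
Adiabatic: T₂/T₁ = (P₂/P₁)^((γ−1)/γ) ⇒ T₂ = 495×(7.09)^0.400 = 1080 K; V₂ = 10.4 L.

10.4 L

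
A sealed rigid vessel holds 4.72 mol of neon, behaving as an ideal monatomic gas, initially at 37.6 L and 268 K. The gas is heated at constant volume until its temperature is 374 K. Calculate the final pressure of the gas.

390 kPa

P₁ = nRT₁/V₁ = 4.72×8.314×268/37.6 = 280 kPa.
Isochoric: V stays 37.6 L; P/T = const ⇒ T₂ = 374 K, P₂ = 390 kPa.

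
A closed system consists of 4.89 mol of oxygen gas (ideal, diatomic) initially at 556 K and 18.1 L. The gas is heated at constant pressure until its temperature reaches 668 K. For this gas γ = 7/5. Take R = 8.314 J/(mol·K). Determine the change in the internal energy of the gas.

11400 J

P₁ = nRT₁/V₁ = 4.89×8.314×556/18.1 = 1250 kPa.
Isobaric: P stays 1250 kPa; V/T = const ⇒ T₂ = 668 K, V₂ = 21.7 L.
For an ideal gas ΔU = nCvΔT with Cv = (5/2)R = 20.8 J/(mol·K).
ΔU = 4.89×20.8×(668−556) = 11400 J.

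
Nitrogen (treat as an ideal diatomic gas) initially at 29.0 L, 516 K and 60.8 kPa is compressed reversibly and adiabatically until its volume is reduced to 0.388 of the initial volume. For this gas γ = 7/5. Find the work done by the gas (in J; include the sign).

-2030 J

n = P₁V₁/(RT₁) = 60.8×29.0/(8.314×516) = 0.411 mol.
Adiabatic: TV^(γ−1) = const ⇒ T₂ = 516×(2.58)^0.400 = 754 K; PV^γ = const ⇒ P₂ = 229 kPa.
ΔU = nCvΔT = 0.411×20.8×(754−516) = 2030 J.
Q = 0 for an adiabatic process, so W = −ΔU = -2030 J.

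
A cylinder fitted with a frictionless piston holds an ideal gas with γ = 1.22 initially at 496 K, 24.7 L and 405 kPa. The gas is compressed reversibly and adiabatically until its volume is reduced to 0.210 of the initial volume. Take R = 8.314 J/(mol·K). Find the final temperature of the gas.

699 K

Adiabatic: TV^(γ−1) = const ⇒ T₂ = 496×(4.76)^0.220 = 699 K; PV^γ = const ⇒ P₂ = 2720 kPa.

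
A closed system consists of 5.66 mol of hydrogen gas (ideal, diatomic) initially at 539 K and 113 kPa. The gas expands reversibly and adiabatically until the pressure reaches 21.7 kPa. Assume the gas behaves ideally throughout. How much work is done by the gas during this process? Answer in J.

23800 J

V₁ = nRT₁/P₁ = 5.66×8.314×539/113 = 224 L.
Adiabatic: T₂/T₁ = (P₂/P₁)^((γ−1)/γ) ⇒ T₂ = 539×(0.192)^0.286 = 336 K; V₂ = 729 L.
ΔU = nCvΔT = 5.66×20.8×(336−539) = -23800 J.
Q = 0 for an adiabatic process, so W = −ΔU = 23800 J.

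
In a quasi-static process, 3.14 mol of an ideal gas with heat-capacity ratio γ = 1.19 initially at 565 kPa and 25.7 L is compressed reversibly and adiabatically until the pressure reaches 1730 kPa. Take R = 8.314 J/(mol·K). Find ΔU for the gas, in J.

T₁ = P₁V₁/(nR) = 565×25.7/(3.14×8.314) = 556 K.
Adiabatic: T₂/T₁ = (P₂/P₁)^((γ−1)/γ) ⇒ T₂ = 556×(3.06)^0.160 = 665 K; V₂ = 10.0 L.
For an ideal gas ΔU = nCvΔT with Cv = R/(γ−1) = 43.8 J/(mol·K).
ΔU = 3.14×43.8×(665−556) = 15000 J.

15000 J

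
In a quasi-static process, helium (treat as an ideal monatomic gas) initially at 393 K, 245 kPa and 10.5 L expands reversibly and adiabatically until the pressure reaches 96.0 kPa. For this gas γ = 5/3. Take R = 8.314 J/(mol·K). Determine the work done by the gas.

1210 J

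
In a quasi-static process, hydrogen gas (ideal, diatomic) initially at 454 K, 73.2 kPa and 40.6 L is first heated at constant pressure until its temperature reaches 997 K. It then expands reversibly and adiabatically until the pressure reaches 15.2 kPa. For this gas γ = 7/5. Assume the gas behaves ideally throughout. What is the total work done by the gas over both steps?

n = P₁V₁/(RT₁) = 73.2×40.6/(8.314×454) = 0.787 mol.
Step 1 — Isobaric: P stays 73.2 kPa; V/T = const ⇒ T₂ = 997 K, V₂ = 89.2 L.
W = PΔV = 73.2×(89.2−40.6) kPa·L = 3550 J.
ΔU = nCvΔT = 0.787×20.8×(997−454) = 8890 J.
Q = ΔU + W = nCpΔT = 12400 J.
State after step 1: P = 73.2 kPa, V = 89.2 L, T = 997 K.
Step 2 — Adiabatic: T₂/T₁ = (P₂/P₁)^((γ−1)/γ) ⇒ T₂ = 997×(0.208)^0.286 = 636 K; V₂ = 274 L.
ΔU = nCvΔT = 0.787×20.8×(636−997) = -5900 J.
Q = 0 for an adiabatic process, so W = −ΔU = 5900 J.
Net over both steps: W = 9460 J, Q = 12400 J, ΔU = 2980 J.

9460 J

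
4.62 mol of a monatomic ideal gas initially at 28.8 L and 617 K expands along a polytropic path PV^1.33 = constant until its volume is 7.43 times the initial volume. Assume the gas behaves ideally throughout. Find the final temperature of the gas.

P₁ = nRT₁/V₁ = 4.62×8.314×617/28.8 = 823 kPa.
Polytropic n=1.33: T₂ = T₁(V₁/V₂)^(n−1) = 617×(0.135)^0.33 = 318 K; P₂ = P₁(V₁/V₂)^n = 57.1 kPa.

318 K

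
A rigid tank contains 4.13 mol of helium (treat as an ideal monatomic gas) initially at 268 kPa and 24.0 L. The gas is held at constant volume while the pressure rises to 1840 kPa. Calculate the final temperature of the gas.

1290 K

T₁ = P₁V₁/(nR) = 268×24.0/(4.13×8.314) = 187 K.
Isochoric: V stays 24.0 L; P/T = const ⇒ T₂ = 1290 K, P₂ = 1840 kPa.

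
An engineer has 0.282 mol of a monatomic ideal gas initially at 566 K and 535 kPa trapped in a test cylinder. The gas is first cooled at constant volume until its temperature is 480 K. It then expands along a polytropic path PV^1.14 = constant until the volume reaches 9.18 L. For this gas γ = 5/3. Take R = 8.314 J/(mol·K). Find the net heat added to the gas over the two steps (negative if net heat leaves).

V₁ = nRT₁/P₁ = 0.282×8.314×566/535 = 2.48 L.
Step 1 — Isochoric: V stays 2.48 L; P/T = const ⇒ T₂ = 480 K, P₂ = 454 kPa.
W = 0 (no volume change).
ΔU = nCvΔT = 0.282×12.5×(480−566) = -302 J.
Q = ΔU = -302 J.
State after step 1: P = 454 kPa, V = 2.48 L, T = 480 K.
Step 2 — Polytropic n=1.14: T₂ = T₁(V₁/V₂)^(n−1) = 480×(0.270)^0.14 = 400 K; P₂ = P₁(V₁/V₂)^n = 102 kPa.
W = (P₁V₁−P₂V₂)/(n−1) = (454×2.48−102×9.18)/0.14 = 1350 J.
ΔU = nCvΔT = 0.282×12.5×(400−480) = -283 J.
Q = ΔU + W = 1060 J.
Net over both steps: W = 1350 J, Q = 761 J, ΔU = -585 J.

761 J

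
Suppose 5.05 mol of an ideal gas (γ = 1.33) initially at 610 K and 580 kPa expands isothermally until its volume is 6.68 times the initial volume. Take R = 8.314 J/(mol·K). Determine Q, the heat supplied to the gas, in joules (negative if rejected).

V₁ = nRT₁/P₁ = 5.05×8.314×610/580 = 44.2 L.
Isothermal: T stays 610 K; PV = const ⇒ V₂ = 295 L, P₂ = 86.8 kPa.
ΔU = 0 (ideal gas, T constant).
W = nRT ln(V₂/V₁) = 5.05×8.314×610×ln(6.68) = 48600 J.
Q = ΔU + W = 48600 J.

48600 J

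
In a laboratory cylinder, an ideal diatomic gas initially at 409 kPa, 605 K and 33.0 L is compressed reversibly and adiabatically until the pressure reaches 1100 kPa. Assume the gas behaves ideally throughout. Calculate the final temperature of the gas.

803 K

Adiabatic: T₂/T₁ = (P₂/P₁)^((γ−1)/γ) ⇒ T₂ = 605×(2.69)^0.286 = 803 K; V₂ = 16.3 L.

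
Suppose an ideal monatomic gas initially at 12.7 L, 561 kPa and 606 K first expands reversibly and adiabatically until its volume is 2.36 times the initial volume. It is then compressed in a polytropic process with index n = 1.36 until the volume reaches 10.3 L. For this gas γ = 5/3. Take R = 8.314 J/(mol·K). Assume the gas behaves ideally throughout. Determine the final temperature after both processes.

n = P₁V₁/(RT₁) = 561×12.7/(8.314×606) = 1.41 mol.
Step 1 — Adiabatic: TV^(γ−1) = const ⇒ T₂ = 606×(0.424)^0.667 = 342 K; PV^γ = const ⇒ P₂ = 134 kPa.
ΔU = nCvΔT = 1.41×12.5×(342−606) = -4660 J.
Q = 0 for an adiabatic process, so W = −ΔU = 4660 J.
State after step 1: P = 134 kPa, V = 30.0 L, T = 342 K.
Step 2 — Polytropic n=1.36: T₂ = T₁(V₁/V₂)^(n−1) = 342×(2.91)^0.36 = 502 K; P₂ = P₁(V₁/V₂)^n = 573 kPa.
W = (P₁V₁−P₂V₂)/(n−1) = (134×30.0−573×10.3)/0.36 = -5240 J.
ΔU = nCvΔT = 1.41×12.5×(502−342) = 2830 J.
Q = ΔU + W = -2410 J.
Net over both steps: W = -577 J, Q = -2410 J, ΔU = -1830 J.

502 K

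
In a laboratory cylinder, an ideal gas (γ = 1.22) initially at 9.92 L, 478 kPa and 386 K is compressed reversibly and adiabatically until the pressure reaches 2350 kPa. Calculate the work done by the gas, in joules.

-7170 J

n = P₁V₁/(RT₁) = 478×9.92/(8.314×386) = 1.48 mol.
Adiabatic: T₂/T₁ = (P₂/P₁)^((γ−1)/γ) ⇒ T₂ = 386×(4.92)^0.180 = 514 K; V₂ = 2.69 L.
ΔU = nCvΔT = 1.48×37.8×(514−386) = 7170 J.
Q = 0 for an adiabatic process, so W = −ΔU = -7170 J.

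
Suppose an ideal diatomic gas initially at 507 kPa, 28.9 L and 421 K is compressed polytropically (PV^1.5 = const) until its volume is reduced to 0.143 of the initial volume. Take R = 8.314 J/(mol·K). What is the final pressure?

9380 kPa

Polytropic n=1.5: T₂ = T₁(V₁/V₂)^(n−1) = 421×(6.99)^0.50 = 1110 K; P₂ = P₁(V₁/V₂)^n = 9380 kPa.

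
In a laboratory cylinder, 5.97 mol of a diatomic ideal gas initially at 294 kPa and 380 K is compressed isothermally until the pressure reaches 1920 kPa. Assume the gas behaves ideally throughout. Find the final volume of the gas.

9.82 L

V₁ = nRT₁/P₁ = 5.97×8.314×380/294 = 64.2 L.
Isothermal: T stays 380 K; PV = const ⇒ V₂ = 9.82 L, P₂ = 1920 kPa.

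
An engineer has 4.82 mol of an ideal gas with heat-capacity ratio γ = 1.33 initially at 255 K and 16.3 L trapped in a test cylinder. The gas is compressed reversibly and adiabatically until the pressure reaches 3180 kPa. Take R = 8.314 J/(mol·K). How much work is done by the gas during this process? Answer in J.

P₁ = nRT₁/V₁ = 4.82×8.314×255/16.3 = 627 kPa.
Adiabatic: T₂/T₁ = (P₂/P₁)^((γ−1)/γ) ⇒ T₂ = 255×(5.07)^0.248 = 382 K; V₂ = 4.81 L.
ΔU = nCvΔT = 4.82×25.2×(382−255) = 15400 J.
Q = 0 for an adiabatic process, so W = −ΔU = -15400 J.

-15400 J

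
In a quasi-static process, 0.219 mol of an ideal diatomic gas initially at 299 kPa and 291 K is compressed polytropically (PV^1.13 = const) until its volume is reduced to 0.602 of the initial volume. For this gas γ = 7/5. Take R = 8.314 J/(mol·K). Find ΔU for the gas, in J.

V₁ = nRT₁/P₁ = 0.219×8.314×291/299 = 1.77 L.
Polytropic n=1.13: T₂ = T₁(V₁/V₂)^(n−1) = 291×(1.66)^0.13 = 311 K; P₂ = P₁(V₁/V₂)^n = 531 kPa.
For an ideal gas ΔU = nCvΔT with Cv = (5/2)R = 20.8 J/(mol·K).
ΔU = 0.219×20.8×(311−291) = 90.3 J.

90.3 J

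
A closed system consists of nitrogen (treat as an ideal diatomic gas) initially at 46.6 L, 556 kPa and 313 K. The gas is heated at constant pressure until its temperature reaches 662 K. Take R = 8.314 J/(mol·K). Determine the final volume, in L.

Isobaric: P stays 556 kPa; V/T = const ⇒ T₂ = 662 K, V₂ = 98.6 L.

98.6 L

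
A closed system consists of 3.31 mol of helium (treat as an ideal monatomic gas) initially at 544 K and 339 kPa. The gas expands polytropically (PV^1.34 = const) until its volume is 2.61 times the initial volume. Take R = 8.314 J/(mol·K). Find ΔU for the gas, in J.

-6250 J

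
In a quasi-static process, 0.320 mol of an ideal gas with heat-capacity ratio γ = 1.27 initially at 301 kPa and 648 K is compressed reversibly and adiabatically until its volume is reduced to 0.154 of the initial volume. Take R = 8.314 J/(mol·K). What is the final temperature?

1070 K

V₁ = nRT₁/P₁ = 0.320×8.314×648/301 = 5.73 L.
Adiabatic: TV^(γ−1) = const ⇒ T₂ = 648×(6.49)^0.270 = 1070 K; PV^γ = const ⇒ P₂ = 3240 kPa.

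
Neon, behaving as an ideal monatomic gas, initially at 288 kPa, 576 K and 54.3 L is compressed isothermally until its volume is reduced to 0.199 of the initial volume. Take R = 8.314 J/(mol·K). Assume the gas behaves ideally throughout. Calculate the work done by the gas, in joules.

-25200 J

n = P₁V₁/(RT₁) = 288×54.3/(8.314×576) = 3.27 mol.
Isothermal: T stays 576 K; PV = const ⇒ V₂ = 10.8 L, P₂ = 1450 kPa.
W = nRT ln(V₂/V₁) = 3.27×8.314×576×ln(0.199) = -25200 J.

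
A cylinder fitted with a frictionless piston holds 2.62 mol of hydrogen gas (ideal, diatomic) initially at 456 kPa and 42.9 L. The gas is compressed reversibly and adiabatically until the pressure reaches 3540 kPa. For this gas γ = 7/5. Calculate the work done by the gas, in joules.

-38900 J

T₁ = P₁V₁/(nR) = 456×42.9/(2.62×8.314) = 898 K.
Adiabatic: T₂/T₁ = (P₂/P₁)^((γ−1)/γ) ⇒ T₂ = 898×(7.76)^0.286 = 1610 K; V₂ = 9.92 L.
ΔU = nCvΔT = 2.62×20.8×(1610−898) = 38900 J.
Q = 0 for an adiabatic process, so W = −ΔU = -38900 J.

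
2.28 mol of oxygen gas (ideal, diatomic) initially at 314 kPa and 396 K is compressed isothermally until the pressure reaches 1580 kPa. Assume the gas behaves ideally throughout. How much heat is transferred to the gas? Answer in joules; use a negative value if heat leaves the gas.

V₁ = nRT₁/P₁ = 2.28×8.314×396/314 = 23.9 L.
Isothermal: T stays 396 K; PV = const ⇒ V₂ = 4.75 L, P₂ = 1580 kPa.
ΔU = 0 (ideal gas, T constant).
W = nRT ln(V₂/V₁) = 2.28×8.314×396×ln(0.199) = -12100 J.
Q = ΔU + W = -12100 J.

-12100 J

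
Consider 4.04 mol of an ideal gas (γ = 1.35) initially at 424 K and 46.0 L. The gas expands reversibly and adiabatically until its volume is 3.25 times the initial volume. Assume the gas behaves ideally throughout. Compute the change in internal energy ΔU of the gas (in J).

-13800 J

P₁ = nRT₁/V₁ = 4.04×8.314×424/46.0 = 310 kPa.
Adiabatic: TV^(γ−1) = const ⇒ T₂ = 424×(0.308)^0.350 = 281 K; PV^γ = const ⇒ P₂ = 63.1 kPa.
For an ideal gas ΔU = nCvΔT with Cv = R/(γ−1) = 23.8 J/(mol·K).
ΔU = 4.04×23.8×(281−424) = -13800 J.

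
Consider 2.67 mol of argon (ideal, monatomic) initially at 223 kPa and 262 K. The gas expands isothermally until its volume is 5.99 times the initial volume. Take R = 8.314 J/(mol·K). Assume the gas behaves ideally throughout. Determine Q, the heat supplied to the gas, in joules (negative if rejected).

10400 J

V₁ = nRT₁/P₁ = 2.67×8.314×262/223 = 26.1 L.
Isothermal: T stays 262 K; PV = const ⇒ V₂ = 156 L, P₂ = 37.2 kPa.
ΔU = 0 (ideal gas, T constant).
W = nRT ln(V₂/V₁) = 2.67×8.314×262×ln(5.99) = 10400 J.
Q = ΔU + W = 10400 J.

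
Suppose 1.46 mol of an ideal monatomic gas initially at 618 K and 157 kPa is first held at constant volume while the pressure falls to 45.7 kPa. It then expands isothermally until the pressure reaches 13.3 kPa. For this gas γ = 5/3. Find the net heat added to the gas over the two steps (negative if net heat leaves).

-5280 J

V₁ = nRT₁/P₁ = 1.46×8.314×618/157 = 47.8 L.
Step 1 — Isochoric: V stays 47.8 L; P/T = const ⇒ T₂ = 180 K, P₂ = 45.7 kPa.
W = 0 (no volume change).
ΔU = nCvΔT = 1.46×12.5×(180−618) = -7980 J.
Q = ΔU = -7980 J.
State after step 1: P = 45.7 kPa, V = 47.8 L, T = 180 K.
Step 2 — Isothermal: T stays 180 K; PV = const ⇒ V₂ = 164 L, P₂ = 13.3 kPa.
ΔU = 0 (ideal gas, T constant).
W = nRT ln(V₂/V₁) = 1.46×8.314×180×ln(3.44) = 2700 J.
Q = ΔU + W = 2700 J.
Net over both steps: W = 2700 J, Q = -5280 J, ΔU = -7980 J.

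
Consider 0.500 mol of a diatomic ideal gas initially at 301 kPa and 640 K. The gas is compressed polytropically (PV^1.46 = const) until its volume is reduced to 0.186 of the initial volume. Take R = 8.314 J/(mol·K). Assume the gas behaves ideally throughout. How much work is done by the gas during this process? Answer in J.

V₁ = nRT₁/P₁ = 0.500×8.314×640/301 = 8.84 L.
Polytropic n=1.46: T₂ = T₁(V₁/V₂)^(n−1) = 640×(5.38)^0.46 = 1390 K; P₂ = P₁(V₁/V₂)^n = 3510 kPa.
W = (P₁V₁−P₂V₂)/(n−1) = (301×8.84−3510×1.64)/0.46 = -6750 J.

-6750 J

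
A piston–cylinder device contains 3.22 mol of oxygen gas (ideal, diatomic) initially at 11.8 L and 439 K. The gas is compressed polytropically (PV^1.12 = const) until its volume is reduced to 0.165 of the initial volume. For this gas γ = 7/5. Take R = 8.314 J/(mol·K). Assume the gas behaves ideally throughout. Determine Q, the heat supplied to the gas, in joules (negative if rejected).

P₁ = nRT₁/V₁ = 3.22×8.314×439/11.8 = 996 kPa.
Polytropic n=1.12: T₂ = T₁(V₁/V₂)^(n−1) = 439×(6.06)^0.12 = 545 K; P₂ = P₁(V₁/V₂)^n = 7490 kPa.
W = (P₁V₁−P₂V₂)/(n−1) = (996×11.8−7490×1.95)/0.12 = -23600 J.
ΔU = nCvΔT = 3.22×20.8×(545−439) = 7090 J.
Q = ΔU + W = -16500 J.

-16500 J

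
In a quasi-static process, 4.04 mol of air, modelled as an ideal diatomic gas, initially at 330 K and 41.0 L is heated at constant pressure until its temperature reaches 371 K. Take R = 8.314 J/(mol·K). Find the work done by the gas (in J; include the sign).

1380 J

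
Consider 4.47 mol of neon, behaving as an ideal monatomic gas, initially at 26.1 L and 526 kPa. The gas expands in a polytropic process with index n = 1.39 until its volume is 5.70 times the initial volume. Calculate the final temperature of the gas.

187 K

T₁ = P₁V₁/(nR) = 526×26.1/(4.47×8.314) = 369 K.
Polytropic n=1.39: T₂ = T₁(V₁/V₂)^(n−1) = 369×(0.175)^0.39 = 187 K; P₂ = P₁(V₁/V₂)^n = 46.8 kPa.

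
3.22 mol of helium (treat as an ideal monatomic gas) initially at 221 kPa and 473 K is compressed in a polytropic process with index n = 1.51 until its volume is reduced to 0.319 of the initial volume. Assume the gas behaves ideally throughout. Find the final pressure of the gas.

1240 kPa

V₁ = nRT₁/P₁ = 3.22×8.314×473/221 = 57.3 L.
Polytropic n=1.51: T₂ = T₁(V₁/V₂)^(n−1) = 473×(3.13)^0.51 = 847 K; P₂ = P₁(V₁/V₂)^n = 1240 kPa.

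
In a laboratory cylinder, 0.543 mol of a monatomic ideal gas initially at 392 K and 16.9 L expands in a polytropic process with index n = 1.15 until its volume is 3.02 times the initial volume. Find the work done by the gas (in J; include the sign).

P₁ = nRT₁/V₁ = 0.543×8.314×392/16.9 = 105 kPa.
Polytropic n=1.15: T₂ = T₁(V₁/V₂)^(n−1) = 392×(0.331)^0.15 = 332 K; P₂ = P₁(V₁/V₂)^n = 29.4 kPa.
W = (P₁V₁−P₂V₂)/(n−1) = (105×16.9−29.4×51.0)/0.15 = 1800 J.

1800 J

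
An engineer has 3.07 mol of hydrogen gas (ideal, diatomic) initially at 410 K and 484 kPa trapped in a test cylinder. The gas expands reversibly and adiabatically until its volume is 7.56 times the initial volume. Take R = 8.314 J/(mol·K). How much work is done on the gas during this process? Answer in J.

-14500 J

V₁ = nRT₁/P₁ = 3.07×8.314×410/484 = 21.6 L.
Adiabatic: TV^(γ−1) = const ⇒ T₂ = 410×(0.132)^0.400 = 183 K; PV^γ = const ⇒ P₂ = 28.5 kPa.
ΔU = nCvΔT = 3.07×20.8×(183−410) = -14500 J.
Q = 0 for an adiabatic process, so W = −ΔU = 14500 J.
Work done on the gas = −W_by = -14500 J.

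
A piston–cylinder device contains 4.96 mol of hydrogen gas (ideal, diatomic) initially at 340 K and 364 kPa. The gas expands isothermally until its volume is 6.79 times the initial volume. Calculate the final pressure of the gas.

V₁ = nRT₁/P₁ = 4.96×8.314×340/364 = 38.5 L.
Isothermal: T stays 340 K; PV = const ⇒ V₂ = 262 L, P₂ = 53.6 kPa.

53.6 kPa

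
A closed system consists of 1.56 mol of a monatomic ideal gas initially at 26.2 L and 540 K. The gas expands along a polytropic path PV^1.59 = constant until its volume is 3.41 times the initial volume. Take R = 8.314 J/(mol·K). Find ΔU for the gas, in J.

P₁ = nRT₁/V₁ = 1.56×8.314×540/26.2 = 267 kPa.
Polytropic n=1.59: T₂ = T₁(V₁/V₂)^(n−1) = 540×(0.293)^0.59 = 262 K; P₂ = P₁(V₁/V₂)^n = 38.0 kPa.
For an ideal gas ΔU = nCvΔT with Cv = (3/2)R = 12.5 J/(mol·K).
ΔU = 1.56×12.5×(262−540) = -5410 J.

-5410 J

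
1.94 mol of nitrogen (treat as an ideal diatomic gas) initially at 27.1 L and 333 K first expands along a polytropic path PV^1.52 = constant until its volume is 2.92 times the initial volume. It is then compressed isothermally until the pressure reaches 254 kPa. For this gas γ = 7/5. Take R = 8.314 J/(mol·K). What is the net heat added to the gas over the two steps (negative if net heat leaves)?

P₁ = nRT₁/V₁ = 1.94×8.314×333/27.1 = 198 kPa.
Step 1 — Polytropic n=1.52: T₂ = T₁(V₁/V₂)^(n−1) = 333×(0.342)^0.52 = 191 K; P₂ = P₁(V₁/V₂)^n = 38.9 kPa.
W = (P₁V₁−P₂V₂)/(n−1) = (198×27.1−38.9×79.1)/0.52 = 4410 J.
ΔU = nCvΔT = 1.94×20.8×(191−333) = -5740 J.
Q = ΔU + W = -1320 J.
State after step 1: P = 38.9 kPa, V = 79.1 L, T = 191 K.
Step 2 — Isothermal: T stays 191 K; PV = const ⇒ V₂ = 12.1 L, P₂ = 254 kPa.
ΔU = 0 (ideal gas, T constant).
W = nRT ln(V₂/V₁) = 1.94×8.314×191×ln(0.153) = -5770 J.
Q = ΔU + W = -5770 J.
Net over both steps: W = -1360 J, Q = -7100 J, ΔU = -5740 J.

-7100 J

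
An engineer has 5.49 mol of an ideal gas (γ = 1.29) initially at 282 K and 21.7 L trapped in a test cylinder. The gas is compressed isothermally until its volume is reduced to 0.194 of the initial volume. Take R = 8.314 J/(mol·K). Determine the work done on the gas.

P₁ = nRT₁/V₁ = 5.49×8.314×282/21.7 = 593 kPa.
Isothermal: T stays 282 K; PV = const ⇒ V₂ = 4.21 L, P₂ = 3060 kPa.
W = nRT ln(V₂/V₁) = 5.49×8.314×282×ln(0.194) = -21100 J.
Work done on the gas = −W_by = 21100 J.

21100 J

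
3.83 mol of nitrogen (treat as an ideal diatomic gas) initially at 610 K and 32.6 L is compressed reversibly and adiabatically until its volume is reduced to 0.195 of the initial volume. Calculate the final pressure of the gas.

5880 kPa

P₁ = nRT₁/V₁ = 3.83×8.314×610/32.6 = 596 kPa.
Adiabatic: TV^(γ−1) = const ⇒ T₂ = 610×(5.13)^0.400 = 1170 K; PV^γ = const ⇒ P₂ = 5880 kPa.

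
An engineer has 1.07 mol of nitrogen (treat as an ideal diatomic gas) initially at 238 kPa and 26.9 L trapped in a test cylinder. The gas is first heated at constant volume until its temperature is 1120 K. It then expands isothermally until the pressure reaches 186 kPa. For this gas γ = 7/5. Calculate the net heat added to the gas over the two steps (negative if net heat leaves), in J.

T₁ = P₁V₁/(nR) = 238×26.9/(1.07×8.314) = 720 K.
Step 1 — Isochoric: V stays 26.9 L; P/T = const ⇒ T₂ = 1120 K, P₂ = 370 kPa.
W = 0 (no volume change).
ΔU = nCvΔT = 1.07×20.8×(1120−720) = 8900 J.
Q = ΔU = 8900 J.
State after step 1: P = 370 kPa, V = 26.9 L, T = 1120 K.
Step 2 — Isothermal: T stays 1120 K; PV = const ⇒ V₂ = 53.6 L, P₂ = 186 kPa.
ΔU = 0 (ideal gas, T constant).
W = nRT ln(V₂/V₁) = 1.07×8.314×1120×ln(1.99) = 6860 J.
Q = ΔU + W = 6860 J.
Net over both steps: W = 6860 J, Q = 15800 J, ΔU = 8900 J.

15800 J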